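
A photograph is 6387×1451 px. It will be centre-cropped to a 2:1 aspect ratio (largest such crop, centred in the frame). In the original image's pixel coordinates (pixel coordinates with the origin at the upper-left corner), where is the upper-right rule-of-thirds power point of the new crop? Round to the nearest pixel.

6387/1451 > 2/1, so the 2:1 crop keeps the full height 1451 and trims width to 1451 × 2/1 = 2902.00 px.
Left offset = (6387 − 2902.00)/2 = 1742.50 px; top offset = 0.
Upper-right is two-thirds across and one-third down within the crop:
x = 1742.50 + 2 × 2902.00/3 ≈ 3677; y = 0.00 + 1 × 1451.00/3 ≈ 484.

x = 3677 px, y = 484 px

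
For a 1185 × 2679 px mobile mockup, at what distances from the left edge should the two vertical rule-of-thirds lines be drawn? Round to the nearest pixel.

1185 / 3 = 395, so the vertical lines sit at one and two thirds of 1185.

x = 395 px and x = 790 px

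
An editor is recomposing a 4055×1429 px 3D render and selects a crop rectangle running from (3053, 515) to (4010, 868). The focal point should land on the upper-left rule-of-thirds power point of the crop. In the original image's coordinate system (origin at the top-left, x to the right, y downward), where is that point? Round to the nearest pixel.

(3372, 633)

Crop width = 4010 − 3053 = 957 px; one third is 319.00 px.
Crop height = 868 − 515 = 353 px; one third is 117.67 px.
The upper-left point is one-third across and one-third down within the crop:
x = 3053 + 1 × 319.00 ≈ 3372; y = 515 + 1 × 117.67 ≈ 633.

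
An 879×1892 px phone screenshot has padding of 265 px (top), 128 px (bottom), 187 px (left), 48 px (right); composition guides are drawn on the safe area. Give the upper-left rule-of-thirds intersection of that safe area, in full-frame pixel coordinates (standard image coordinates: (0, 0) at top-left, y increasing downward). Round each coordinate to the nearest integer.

Content width = 879 − 187 − 48 = 644 px; content height = 1892 − 265 − 128 = 1499 px.
Upper-left is one-third across and one-third down within the safe area.
x = 187 + 1 × 644/3 = 187 + 214.67 ≈ 402
y = 265 + 1 × 1499/3 = 265 + 499.67 ≈ 765

(402, 765)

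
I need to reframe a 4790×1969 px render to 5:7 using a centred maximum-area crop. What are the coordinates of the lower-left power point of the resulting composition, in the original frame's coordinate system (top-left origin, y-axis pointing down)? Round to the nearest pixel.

(2161, 1313)

4790/1969 > 5/7, so the 5:7 crop keeps the full height 1969 and trims width to 1969 × 5/7 = 1406.43 px.
Left offset = (4790 − 1406.43)/2 = 1691.79 px; top offset = 0.
Lower-left is one-third across and two-thirds down within the crop:
x = 1691.79 + 1 × 1406.43/3 ≈ 2161; y = 0.00 + 2 × 1969.00/3 ≈ 1313.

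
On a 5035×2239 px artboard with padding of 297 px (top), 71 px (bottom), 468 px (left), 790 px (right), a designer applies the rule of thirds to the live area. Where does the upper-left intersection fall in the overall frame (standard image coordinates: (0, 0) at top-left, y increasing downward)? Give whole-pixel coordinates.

Content width = 5035 − 468 − 790 = 3777 px; content height = 2239 − 297 − 71 = 1871 px.
Upper-left is one-third across and one-third down within the live area.
x = 468 + 1 × 3777/3 = 468 + 1259.00 ≈ 1727
y = 297 + 1 × 1871/3 = 297 + 623.67 ≈ 921

x = 1727 px, y = 921 px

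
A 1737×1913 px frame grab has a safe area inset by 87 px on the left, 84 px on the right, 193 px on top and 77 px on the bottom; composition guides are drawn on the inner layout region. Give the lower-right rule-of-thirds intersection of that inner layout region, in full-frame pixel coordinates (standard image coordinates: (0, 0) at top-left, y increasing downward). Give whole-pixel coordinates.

x = 1131 px, y = 1288 px

Content width = 1737 − 87 − 84 = 1566 px; content height = 1913 − 193 − 77 = 1643 px.
Lower-right is two-thirds across and two-thirds down within the inner layout region.
x = 87 + 2 × 1566/3 = 87 + 1044.00 ≈ 1131
y = 193 + 2 × 1643/3 = 193 + 1095.33 ≈ 1288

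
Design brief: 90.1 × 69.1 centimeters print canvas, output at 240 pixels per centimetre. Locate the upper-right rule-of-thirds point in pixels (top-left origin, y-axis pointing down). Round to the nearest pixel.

In pixels the canvas is 90.1 × 240 = 21624 wide and 69.1 × 240 = 16584 tall.
The upper-right point is two-thirds across and one-third down:
x = 2 × 21624/3 ≈ 14416; y = 1 × 16584/3 ≈ 5528.

x = 14416 px, y = 5528 px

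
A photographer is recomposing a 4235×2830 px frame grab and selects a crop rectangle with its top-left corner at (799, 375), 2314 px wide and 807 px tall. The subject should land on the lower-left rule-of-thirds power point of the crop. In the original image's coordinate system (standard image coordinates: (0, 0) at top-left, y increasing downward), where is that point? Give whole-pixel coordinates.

One third of the crop width 2314 is 771.33 px.
One third of the crop height 807 is 269.00 px.
The lower-left point is one-third across and two-thirds down within the crop:
x = 799 + 1 × 771.33 ≈ 1570; y = 375 + 2 × 269.00 ≈ 913.

(1570, 913)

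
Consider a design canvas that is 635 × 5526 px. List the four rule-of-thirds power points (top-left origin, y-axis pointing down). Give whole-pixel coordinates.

(212, 1842), (423, 1842), (212, 3684), (423, 3684)

One third of 635 is 211.67; one third of 5526 is 1842.
Vertical third lines at x = 212 and x = 423; horizontal third lines at y = 1842 and y = 3684.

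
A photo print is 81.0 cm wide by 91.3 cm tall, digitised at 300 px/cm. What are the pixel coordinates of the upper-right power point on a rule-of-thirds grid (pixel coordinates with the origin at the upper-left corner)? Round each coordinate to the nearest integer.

(16200, 9130)

In pixels the canvas is 81.0 × 300 = 24300 wide and 91.3 × 300 = 27390 tall.
The upper-right point is two-thirds across and one-third down:
x = 2 × 24300/3 ≈ 16200; y = 1 × 27390/3 ≈ 9130.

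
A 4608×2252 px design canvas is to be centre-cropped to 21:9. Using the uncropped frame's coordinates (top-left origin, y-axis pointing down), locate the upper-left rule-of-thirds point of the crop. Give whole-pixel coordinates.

4608/2252 < 21/9, so the 21:9 crop keeps the full width 4608 and trims height to 4608 × 9/21 = 1974.86 px.
Top offset = (2252 − 1974.86)/2 = 138.57 px; left offset = 0.
Upper-left is one-third across and one-third down within the crop:
x = 0.00 + 1 × 4608.00/3 ≈ 1536; y = 138.57 + 1 × 1974.86/3 ≈ 797.

x = 1536 px, y = 797 px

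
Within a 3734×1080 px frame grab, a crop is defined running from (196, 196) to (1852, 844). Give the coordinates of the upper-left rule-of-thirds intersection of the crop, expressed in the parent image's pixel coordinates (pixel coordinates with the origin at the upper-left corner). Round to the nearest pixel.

Crop width = 1852 − 196 = 1656 px; one third is 552.00 px.
Crop height = 844 − 196 = 648 px; one third is 216.00 px.
The upper-left point is one-third across and one-third down within the crop:
x = 196 + 1 × 552.00 ≈ 748; y = 196 + 1 × 216.00 ≈ 412.

(748, 412)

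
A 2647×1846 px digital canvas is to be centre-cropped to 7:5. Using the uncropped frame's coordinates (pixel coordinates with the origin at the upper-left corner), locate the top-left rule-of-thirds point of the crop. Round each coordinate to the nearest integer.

(893, 615)

2647/1846 > 7/5, so the 7:5 crop keeps the full height 1846 and trims width to 1846 × 7/5 = 2584.40 px.
Left offset = (2647 − 2584.40)/2 = 31.30 px; top offset = 0.
Top-left is one-third across and one-third down within the crop:
x = 31.30 + 1 × 2584.40/3 ≈ 893; y = 0.00 + 1 × 1846.00/3 ≈ 615.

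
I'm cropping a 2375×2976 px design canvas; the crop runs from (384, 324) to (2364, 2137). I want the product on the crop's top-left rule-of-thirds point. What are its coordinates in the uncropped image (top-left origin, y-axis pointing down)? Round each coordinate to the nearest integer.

(1044, 928)

Crop width = 2364 − 384 = 1980 px; one third is 660.00 px.
Crop height = 2137 − 324 = 1813 px; one third is 604.33 px.
The top-left point is one-third across and one-third down within the crop:
x = 384 + 1 × 660.00 ≈ 1044; y = 324 + 1 × 604.33 ≈ 928.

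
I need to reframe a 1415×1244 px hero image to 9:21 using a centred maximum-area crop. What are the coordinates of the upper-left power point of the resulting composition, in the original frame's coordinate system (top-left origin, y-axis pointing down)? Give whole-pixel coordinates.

1415/1244 > 9/21, so the 9:21 crop keeps the full height 1244 and trims width to 1244 × 9/21 = 533.14 px.
Left offset = (1415 − 533.14)/2 = 440.93 px; top offset = 0.
Upper-left is one-third across and one-third down within the crop:
x = 440.93 + 1 × 533.14/3 ≈ 619; y = 0.00 + 1 × 1244.00/3 ≈ 415.

x = 619 px, y = 415 px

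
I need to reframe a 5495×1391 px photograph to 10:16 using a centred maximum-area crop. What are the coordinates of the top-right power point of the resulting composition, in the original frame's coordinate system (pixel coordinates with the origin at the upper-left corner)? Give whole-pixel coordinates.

5495/1391 > 10/16, so the 10:16 crop keeps the full height 1391 and trims width to 1391 × 10/16 = 869.38 px.
Left offset = (5495 − 869.38)/2 = 2312.81 px; top offset = 0.
Top-right is two-thirds across and one-third down within the crop:
x = 2312.81 + 2 × 869.38/3 ≈ 2892; y = 0.00 + 1 × 1391.00/3 ≈ 464.

x = 2892 px, y = 464 px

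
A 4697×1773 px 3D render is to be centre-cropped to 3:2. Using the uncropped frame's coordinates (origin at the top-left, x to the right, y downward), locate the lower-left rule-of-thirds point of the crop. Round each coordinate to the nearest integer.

(1905, 1182)

4697/1773 > 3/2, so the 3:2 crop keeps the full height 1773 and trims width to 1773 × 3/2 = 2659.50 px.
Left offset = (4697 − 2659.50)/2 = 1018.75 px; top offset = 0.
Lower-left is one-third across and two-thirds down within the crop:
x = 1018.75 + 1 × 2659.50/3 ≈ 1905; y = 0.00 + 2 × 1773.00/3 ≈ 1182.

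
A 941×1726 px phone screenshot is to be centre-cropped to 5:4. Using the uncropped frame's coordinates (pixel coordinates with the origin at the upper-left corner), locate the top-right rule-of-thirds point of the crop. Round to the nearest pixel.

(627, 738)

941/1726 < 5/4, so the 5:4 crop keeps the full width 941 and trims height to 941 × 4/5 = 752.80 px.
Top offset = (1726 − 752.80)/2 = 486.60 px; left offset = 0.
Top-right is two-thirds across and one-third down within the crop:
x = 0.00 + 2 × 941.00/3 ≈ 627; y = 486.60 + 1 × 752.80/3 ≈ 738.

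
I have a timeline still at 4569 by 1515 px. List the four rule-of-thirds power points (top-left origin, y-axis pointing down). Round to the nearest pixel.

One third of 4569 is 1523; one third of 1515 is 505.
Vertical third lines at x = 1523 and x = 3046; horizontal third lines at y = 505 and y = 1010.

(1523, 505), (3046, 505), (1523, 1010), (3046, 1010)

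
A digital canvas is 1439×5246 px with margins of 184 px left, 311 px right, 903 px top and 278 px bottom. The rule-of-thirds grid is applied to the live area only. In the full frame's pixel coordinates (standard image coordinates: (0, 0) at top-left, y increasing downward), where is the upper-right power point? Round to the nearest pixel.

(813, 2258)

Content width = 1439 − 184 − 311 = 944 px; content height = 5246 − 903 − 278 = 4065 px.
Upper-right is two-thirds across and one-third down within the live area.
x = 184 + 2 × 944/3 = 184 + 629.33 ≈ 813
y = 903 + 1 × 4065/3 = 903 + 1355.00 ≈ 2258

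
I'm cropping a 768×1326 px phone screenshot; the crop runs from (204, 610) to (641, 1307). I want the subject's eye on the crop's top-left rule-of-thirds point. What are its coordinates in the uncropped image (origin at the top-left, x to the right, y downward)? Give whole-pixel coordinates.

Crop width = 641 − 204 = 437 px; one third is 145.67 px.
Crop height = 1307 − 610 = 697 px; one third is 232.33 px.
The top-left point is one-third across and one-third down within the crop:
x = 204 + 1 × 145.67 ≈ 350; y = 610 + 1 × 232.33 ≈ 842.

x = 350 px, y = 842 px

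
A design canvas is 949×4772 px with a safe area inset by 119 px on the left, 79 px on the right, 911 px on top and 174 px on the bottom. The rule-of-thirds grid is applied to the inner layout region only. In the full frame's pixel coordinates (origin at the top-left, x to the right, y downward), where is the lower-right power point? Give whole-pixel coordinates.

Content width = 949 − 119 − 79 = 751 px; content height = 4772 − 911 − 174 = 3687 px.
Lower-right is two-thirds across and two-thirds down within the inner layout region.
x = 119 + 2 × 751/3 = 119 + 500.67 ≈ 620
y = 911 + 2 × 3687/3 = 911 + 2458.00 ≈ 3369

x = 620 px, y = 3369 px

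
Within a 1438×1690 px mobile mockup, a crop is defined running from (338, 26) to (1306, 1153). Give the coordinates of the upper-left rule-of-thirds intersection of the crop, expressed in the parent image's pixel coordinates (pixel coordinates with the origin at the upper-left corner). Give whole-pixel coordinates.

Crop width = 1306 − 338 = 968 px; one third is 322.67 px.
Crop height = 1153 − 26 = 1127 px; one third is 375.67 px.
The upper-left point is one-third across and one-third down within the crop:
x = 338 + 1 × 322.67 ≈ 661; y = 26 + 1 × 375.67 ≈ 402.

x = 661 px, y = 402 px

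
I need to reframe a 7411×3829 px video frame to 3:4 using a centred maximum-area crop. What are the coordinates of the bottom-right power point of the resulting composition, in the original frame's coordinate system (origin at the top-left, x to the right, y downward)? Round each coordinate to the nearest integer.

7411/3829 > 3/4, so the 3:4 crop keeps the full height 3829 and trims width to 3829 × 3/4 = 2871.75 px.
Left offset = (7411 − 2871.75)/2 = 2269.62 px; top offset = 0.
Bottom-right is two-thirds across and two-thirds down within the crop:
x = 2269.62 + 2 × 2871.75/3 ≈ 4184; y = 0.00 + 2 × 3829.00/3 ≈ 2553.

(4184, 2553)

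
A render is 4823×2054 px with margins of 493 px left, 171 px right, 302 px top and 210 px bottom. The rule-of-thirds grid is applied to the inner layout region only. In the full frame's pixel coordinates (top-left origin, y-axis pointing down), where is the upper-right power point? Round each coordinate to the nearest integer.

(3266, 816)

Content width = 4823 − 493 − 171 = 4159 px; content height = 2054 − 302 − 210 = 1542 px.
Upper-right is two-thirds across and one-third down within the inner layout region.
x = 493 + 2 × 4159/3 = 493 + 2772.67 ≈ 3266
y = 302 + 1 × 1542/3 = 302 + 514.00 ≈ 816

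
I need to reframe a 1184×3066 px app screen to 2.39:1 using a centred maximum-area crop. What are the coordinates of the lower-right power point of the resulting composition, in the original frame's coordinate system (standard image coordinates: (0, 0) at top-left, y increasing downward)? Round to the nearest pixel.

(789, 1616)

1184/3066 < 2.39/1, so the 2.39:1 crop keeps the full width 1184 and trims height to 1184 × 1/2.39 = 495.40 px.
Top offset = (3066 − 495.40)/2 = 1285.30 px; left offset = 0.
Lower-right is two-thirds across and two-thirds down within the crop:
x = 0.00 + 2 × 1184.00/3 ≈ 789; y = 1285.30 + 2 × 495.40/3 ≈ 1616.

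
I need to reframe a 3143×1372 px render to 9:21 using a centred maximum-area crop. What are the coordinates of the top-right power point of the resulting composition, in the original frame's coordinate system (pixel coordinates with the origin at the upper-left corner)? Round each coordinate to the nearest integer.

3143/1372 > 9/21, so the 9:21 crop keeps the full height 1372 and trims width to 1372 × 9/21 = 588.00 px.
Left offset = (3143 − 588.00)/2 = 1277.50 px; top offset = 0.
Top-right is two-thirds across and one-third down within the crop:
x = 1277.50 + 2 × 588.00/3 ≈ 1670; y = 0.00 + 1 × 1372.00/3 ≈ 457.

(1670, 457)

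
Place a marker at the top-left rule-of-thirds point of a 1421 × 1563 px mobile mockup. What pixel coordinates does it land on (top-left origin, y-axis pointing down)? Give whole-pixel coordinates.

(474, 521)

The top-left point sits one-third of the way across and one-third of the way down.
x = 1 × 1421/3 ≈ 474; y = 1 × 1563/3 ≈ 521.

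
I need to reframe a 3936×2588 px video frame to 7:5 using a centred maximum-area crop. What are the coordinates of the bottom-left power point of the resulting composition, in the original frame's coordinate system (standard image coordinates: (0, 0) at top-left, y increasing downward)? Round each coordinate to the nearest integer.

3936/2588 > 7/5, so the 7:5 crop keeps the full height 2588 and trims width to 2588 × 7/5 = 3623.20 px.
Left offset = (3936 − 3623.20)/2 = 156.40 px; top offset = 0.
Bottom-left is one-third across and two-thirds down within the crop:
x = 156.40 + 1 × 3623.20/3 ≈ 1364; y = 0.00 + 2 × 2588.00/3 ≈ 1725.

x = 1364 px, y = 1725 px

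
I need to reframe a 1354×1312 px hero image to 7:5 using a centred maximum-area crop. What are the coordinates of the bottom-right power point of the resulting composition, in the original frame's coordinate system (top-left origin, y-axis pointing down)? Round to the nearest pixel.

(903, 817)

1354/1312 < 7/5, so the 7:5 crop keeps the full width 1354 and trims height to 1354 × 5/7 = 967.14 px.
Top offset = (1312 − 967.14)/2 = 172.43 px; left offset = 0.
Bottom-right is two-thirds across and two-thirds down within the crop:
x = 0.00 + 2 × 1354.00/3 ≈ 903; y = 172.43 + 2 × 967.14/3 ≈ 817.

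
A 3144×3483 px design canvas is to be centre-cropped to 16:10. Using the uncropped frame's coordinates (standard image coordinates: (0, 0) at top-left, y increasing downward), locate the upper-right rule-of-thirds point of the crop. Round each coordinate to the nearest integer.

x = 2096 px, y = 1414 px

3144/3483 < 16/10, so the 16:10 crop keeps the full width 3144 and trims height to 3144 × 10/16 = 1965.00 px.
Top offset = (3483 − 1965.00)/2 = 759.00 px; left offset = 0.
Upper-right is two-thirds across and one-third down within the crop:
x = 0.00 + 2 × 3144.00/3 ≈ 2096; y = 759.00 + 1 × 1965.00/3 ≈ 1414.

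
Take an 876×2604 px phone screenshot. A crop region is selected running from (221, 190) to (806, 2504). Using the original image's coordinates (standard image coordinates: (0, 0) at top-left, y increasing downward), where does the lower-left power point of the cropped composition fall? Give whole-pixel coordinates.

Crop width = 806 − 221 = 585 px; one third is 195.00 px.
Crop height = 2504 − 190 = 2314 px; one third is 771.33 px.
The lower-left point is one-third across and two-thirds down within the crop:
x = 221 + 1 × 195.00 ≈ 416; y = 190 + 2 × 771.33 ≈ 1733.

(416, 1733)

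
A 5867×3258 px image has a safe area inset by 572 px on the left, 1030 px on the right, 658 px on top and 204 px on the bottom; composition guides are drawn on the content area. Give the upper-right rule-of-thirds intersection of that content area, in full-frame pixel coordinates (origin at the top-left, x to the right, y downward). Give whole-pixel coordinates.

Content width = 5867 − 572 − 1030 = 4265 px; content height = 3258 − 658 − 204 = 2396 px.
Upper-right is two-thirds across and one-third down within the content area.
x = 572 + 2 × 4265/3 = 572 + 2843.33 ≈ 3415
y = 658 + 1 × 2396/3 = 658 + 798.67 ≈ 1457

x = 3415 px, y = 1457 px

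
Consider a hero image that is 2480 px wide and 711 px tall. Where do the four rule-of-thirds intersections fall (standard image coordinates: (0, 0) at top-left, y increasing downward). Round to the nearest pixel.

One third of 2480 is 826.67; one third of 711 is 237.
Vertical third lines at x = 827 and x = 1653; horizontal third lines at y = 237 and y = 474.

(827, 237), (1653, 237), (827, 474), (1653, 474)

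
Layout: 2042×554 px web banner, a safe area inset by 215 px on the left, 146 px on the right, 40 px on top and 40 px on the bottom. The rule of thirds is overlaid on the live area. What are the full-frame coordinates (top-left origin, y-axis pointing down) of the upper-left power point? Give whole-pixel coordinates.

Content width = 2042 − 215 − 146 = 1681 px; content height = 554 − 40 − 40 = 474 px.
Upper-left is one-third across and one-third down within the live area.
x = 215 + 1 × 1681/3 = 215 + 560.33 ≈ 775
y = 40 + 1 × 474/3 = 40 + 158.00 ≈ 198

x = 775 px, y = 198 px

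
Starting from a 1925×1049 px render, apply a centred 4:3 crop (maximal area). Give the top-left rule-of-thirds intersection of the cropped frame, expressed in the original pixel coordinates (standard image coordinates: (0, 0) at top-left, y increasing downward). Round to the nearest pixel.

1925/1049 > 4/3, so the 4:3 crop keeps the full height 1049 and trims width to 1049 × 4/3 = 1398.67 px.
Left offset = (1925 − 1398.67)/2 = 263.17 px; top offset = 0.
Top-left is one-third across and one-third down within the crop:
x = 263.17 + 1 × 1398.67/3 ≈ 729; y = 0.00 + 1 × 1049.00/3 ≈ 350.

x = 729 px, y = 350 px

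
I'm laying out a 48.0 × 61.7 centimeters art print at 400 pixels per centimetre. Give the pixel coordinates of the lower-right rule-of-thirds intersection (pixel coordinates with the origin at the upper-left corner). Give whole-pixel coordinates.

In pixels the canvas is 48.0 × 400 = 19200 wide and 61.7 × 400 = 24680 tall.
The lower-right point is two-thirds across and two-thirds down:
x = 2 × 19200/3 ≈ 12800; y = 2 × 24680/3 ≈ 16453.

x = 12800 px, y = 16453 px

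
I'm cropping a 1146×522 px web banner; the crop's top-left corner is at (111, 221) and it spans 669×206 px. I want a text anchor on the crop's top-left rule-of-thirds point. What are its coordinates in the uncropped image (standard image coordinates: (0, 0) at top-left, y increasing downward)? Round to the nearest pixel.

One third of the crop width 669 is 223.00 px.
One third of the crop height 206 is 68.67 px.
The top-left point is one-third across and one-third down within the crop:
x = 111 + 1 × 223.00 ≈ 334; y = 221 + 1 × 68.67 ≈ 290.

(334, 290)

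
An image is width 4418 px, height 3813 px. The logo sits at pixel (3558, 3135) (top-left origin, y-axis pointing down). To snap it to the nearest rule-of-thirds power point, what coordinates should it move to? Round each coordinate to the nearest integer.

x = 2945 px, y = 2542 px

Third lines: x ∈ {1473, 2945}, y ∈ {1271, 2542}.
3558 is closer to x = 2945; 3135 is closer to y = 2542.
So the nearest intersection is the lower-right power point.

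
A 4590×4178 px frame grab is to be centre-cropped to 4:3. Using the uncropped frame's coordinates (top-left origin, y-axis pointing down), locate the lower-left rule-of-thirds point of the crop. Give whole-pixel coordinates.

(1530, 2663)

4590/4178 < 4/3, so the 4:3 crop keeps the full width 4590 and trims height to 4590 × 3/4 = 3442.50 px.
Top offset = (4178 − 3442.50)/2 = 367.75 px; left offset = 0.
Lower-left is one-third across and two-thirds down within the crop:
x = 0.00 + 1 × 4590.00/3 ≈ 1530; y = 367.75 + 2 × 3442.50/3 ≈ 2663.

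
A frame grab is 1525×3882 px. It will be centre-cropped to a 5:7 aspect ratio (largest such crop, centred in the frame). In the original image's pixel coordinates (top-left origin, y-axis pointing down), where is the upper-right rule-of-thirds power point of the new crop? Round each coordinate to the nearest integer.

x = 1017 px, y = 1585 px

1525/3882 < 5/7, so the 5:7 crop keeps the full width 1525 and trims height to 1525 × 7/5 = 2135.00 px.
Top offset = (3882 − 2135.00)/2 = 873.50 px; left offset = 0.
Upper-right is two-thirds across and one-third down within the crop:
x = 0.00 + 2 × 1525.00/3 ≈ 1017; y = 873.50 + 1 × 2135.00/3 ≈ 1585.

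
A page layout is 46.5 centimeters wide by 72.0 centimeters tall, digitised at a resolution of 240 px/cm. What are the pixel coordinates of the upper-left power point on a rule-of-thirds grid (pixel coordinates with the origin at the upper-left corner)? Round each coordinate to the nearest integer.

x = 3720 px, y = 5760 px

In pixels the canvas is 46.5 × 240 = 11160 wide and 72.0 × 240 = 17280 tall.
The upper-left point is one-third across and one-third down:
x = 1 × 11160/3 ≈ 3720; y = 1 × 17280/3 ≈ 5760.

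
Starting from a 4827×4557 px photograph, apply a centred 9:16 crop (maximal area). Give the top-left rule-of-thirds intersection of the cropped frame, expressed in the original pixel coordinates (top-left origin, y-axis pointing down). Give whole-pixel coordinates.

x = 1986 px, y = 1519 px

4827/4557 > 9/16, so the 9:16 crop keeps the full height 4557 and trims width to 4557 × 9/16 = 2563.31 px.
Left offset = (4827 − 2563.31)/2 = 1131.84 px; top offset = 0.
Top-left is one-third across and one-third down within the crop:
x = 1131.84 + 1 × 2563.31/3 ≈ 1986; y = 0.00 + 1 × 4557.00/3 ≈ 1519.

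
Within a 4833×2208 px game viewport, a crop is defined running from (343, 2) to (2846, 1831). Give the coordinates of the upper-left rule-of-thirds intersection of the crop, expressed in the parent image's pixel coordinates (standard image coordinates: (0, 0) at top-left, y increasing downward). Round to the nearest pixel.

Crop width = 2846 − 343 = 2503 px; one third is 834.33 px.
Crop height = 1831 − 2 = 1829 px; one third is 609.67 px.
The upper-left point is one-third across and one-third down within the crop:
x = 343 + 1 × 834.33 ≈ 1177; y = 2 + 1 × 609.67 ≈ 612.

(1177, 612)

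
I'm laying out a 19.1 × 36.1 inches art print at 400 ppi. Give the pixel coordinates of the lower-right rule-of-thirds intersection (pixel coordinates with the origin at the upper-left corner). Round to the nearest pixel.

In pixels the canvas is 19.1 × 400 = 7640 wide and 36.1 × 400 = 14440 tall.
The lower-right point is two-thirds across and two-thirds down:
x = 2 × 7640/3 ≈ 5093; y = 2 × 14440/3 ≈ 9627.

(5093, 9627)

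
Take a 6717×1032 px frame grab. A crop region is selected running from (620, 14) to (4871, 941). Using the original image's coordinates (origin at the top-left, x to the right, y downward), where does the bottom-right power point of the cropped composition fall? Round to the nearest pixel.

Crop width = 4871 − 620 = 4251 px; one third is 1417.00 px.
Crop height = 941 − 14 = 927 px; one third is 309.00 px.
The bottom-right point is two-thirds across and two-thirds down within the crop:
x = 620 + 2 × 1417.00 ≈ 3454; y = 14 + 2 × 309.00 ≈ 632.

(3454, 632)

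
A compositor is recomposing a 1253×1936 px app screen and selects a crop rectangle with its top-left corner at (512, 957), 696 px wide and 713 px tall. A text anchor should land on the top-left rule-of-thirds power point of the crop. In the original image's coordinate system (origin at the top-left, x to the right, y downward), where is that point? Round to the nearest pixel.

One third of the crop width 696 is 232.00 px.
One third of the crop height 713 is 237.67 px.
The top-left point is one-third across and one-third down within the crop:
x = 512 + 1 × 232.00 ≈ 744; y = 957 + 1 × 237.67 ≈ 1195.

(744, 1195)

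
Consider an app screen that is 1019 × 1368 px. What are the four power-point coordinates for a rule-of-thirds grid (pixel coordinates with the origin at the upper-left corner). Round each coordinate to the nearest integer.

One third of 1019 is 339.67; one third of 1368 is 456.
Vertical third lines at x = 340 and x = 679; horizontal third lines at y = 456 and y = 912.

(340, 456), (679, 456), (340, 912), (679, 912)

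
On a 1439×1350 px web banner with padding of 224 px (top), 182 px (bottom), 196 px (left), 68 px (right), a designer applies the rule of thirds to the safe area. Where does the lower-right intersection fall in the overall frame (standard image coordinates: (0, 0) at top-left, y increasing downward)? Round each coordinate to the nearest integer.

x = 979 px, y = 853 px

Content width = 1439 − 196 − 68 = 1175 px; content height = 1350 − 224 − 182 = 944 px.
Lower-right is two-thirds across and two-thirds down within the safe area.
x = 196 + 2 × 1175/3 = 196 + 783.33 ≈ 979
y = 224 + 2 × 944/3 = 224 + 629.33 ≈ 853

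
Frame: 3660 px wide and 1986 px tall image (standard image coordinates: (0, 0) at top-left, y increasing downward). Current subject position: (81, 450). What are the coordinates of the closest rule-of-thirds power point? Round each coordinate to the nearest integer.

(1220, 662)

Third lines: x ∈ {1220, 2440}, y ∈ {662, 1324}.
81 is closer to x = 1220; 450 is closer to y = 662.
So the nearest intersection is the upper-left power point.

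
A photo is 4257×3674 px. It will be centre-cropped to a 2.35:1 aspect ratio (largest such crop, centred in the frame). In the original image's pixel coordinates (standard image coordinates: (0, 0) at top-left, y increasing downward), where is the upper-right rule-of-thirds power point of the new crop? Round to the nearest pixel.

4257/3674 < 2.35/1, so the 2.35:1 crop keeps the full width 4257 and trims height to 4257 × 1/2.35 = 1811.49 px.
Top offset = (3674 − 1811.49)/2 = 931.26 px; left offset = 0.
Upper-right is two-thirds across and one-third down within the crop:
x = 0.00 + 2 × 4257.00/3 ≈ 2838; y = 931.26 + 1 × 1811.49/3 ≈ 1535.

x = 2838 px, y = 1535 px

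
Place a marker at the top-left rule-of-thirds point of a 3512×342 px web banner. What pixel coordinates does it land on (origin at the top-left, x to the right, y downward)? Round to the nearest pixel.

(1171, 114)

The top-left point sits one-third of the way across and one-third of the way down.
x = 1 × 3512/3 ≈ 1171; y = 1 × 342/3 ≈ 114.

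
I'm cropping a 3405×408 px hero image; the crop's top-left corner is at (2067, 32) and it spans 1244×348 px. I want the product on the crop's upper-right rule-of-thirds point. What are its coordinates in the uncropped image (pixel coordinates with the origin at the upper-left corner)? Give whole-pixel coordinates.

(2896, 148)

One third of the crop width 1244 is 414.67 px.
One third of the crop height 348 is 116.00 px.
The upper-right point is two-thirds across and one-third down within the crop:
x = 2067 + 2 × 414.67 ≈ 2896; y = 32 + 1 × 116.00 ≈ 148.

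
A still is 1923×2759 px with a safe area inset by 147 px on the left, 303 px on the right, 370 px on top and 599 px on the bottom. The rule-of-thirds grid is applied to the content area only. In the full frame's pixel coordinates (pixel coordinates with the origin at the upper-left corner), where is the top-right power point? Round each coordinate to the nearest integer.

x = 1129 px, y = 967 px

Content width = 1923 − 147 − 303 = 1473 px; content height = 2759 − 370 − 599 = 1790 px.
Top-right is two-thirds across and one-third down within the content area.
x = 147 + 2 × 1473/3 = 147 + 982.00 ≈ 1129
y = 370 + 1 × 1790/3 = 370 + 596.67 ≈ 967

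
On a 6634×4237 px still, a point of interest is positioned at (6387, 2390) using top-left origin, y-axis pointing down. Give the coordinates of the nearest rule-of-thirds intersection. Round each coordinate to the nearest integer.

Third lines: x ∈ {2211, 4423}, y ∈ {1412, 2825}.
6387 is closer to x = 4423; 2390 is closer to y = 2825.
So the nearest intersection is the lower-right power point.

(4423, 2825)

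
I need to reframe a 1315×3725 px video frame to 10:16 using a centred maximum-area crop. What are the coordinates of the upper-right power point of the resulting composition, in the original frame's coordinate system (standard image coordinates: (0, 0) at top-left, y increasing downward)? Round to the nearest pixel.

x = 877 px, y = 1512 px

1315/3725 < 10/16, so the 10:16 crop keeps the full width 1315 and trims height to 1315 × 16/10 = 2104.00 px.
Top offset = (3725 − 2104.00)/2 = 810.50 px; left offset = 0.
Upper-right is two-thirds across and one-third down within the crop:
x = 0.00 + 2 × 1315.00/3 ≈ 877; y = 810.50 + 1 × 2104.00/3 ≈ 1512.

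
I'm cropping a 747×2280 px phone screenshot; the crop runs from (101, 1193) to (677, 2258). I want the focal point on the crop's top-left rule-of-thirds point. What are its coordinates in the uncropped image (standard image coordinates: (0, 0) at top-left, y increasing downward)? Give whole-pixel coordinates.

(293, 1548)

Crop width = 677 − 101 = 576 px; one third is 192.00 px.
Crop height = 2258 − 1193 = 1065 px; one third is 355.00 px.
The top-left point is one-third across and one-third down within the crop:
x = 101 + 1 × 192.00 ≈ 293; y = 1193 + 1 × 355.00 ≈ 1548.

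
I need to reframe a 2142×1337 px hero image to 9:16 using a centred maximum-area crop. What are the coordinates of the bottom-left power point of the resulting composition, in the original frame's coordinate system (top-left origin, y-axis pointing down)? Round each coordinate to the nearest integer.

x = 946 px, y = 891 px

2142/1337 > 9/16, so the 9:16 crop keeps the full height 1337 and trims width to 1337 × 9/16 = 752.06 px.
Left offset = (2142 − 752.06)/2 = 694.97 px; top offset = 0.
Bottom-left is one-third across and two-thirds down within the crop:
x = 694.97 + 1 × 752.06/3 ≈ 946; y = 0.00 + 2 × 1337.00/3 ≈ 891.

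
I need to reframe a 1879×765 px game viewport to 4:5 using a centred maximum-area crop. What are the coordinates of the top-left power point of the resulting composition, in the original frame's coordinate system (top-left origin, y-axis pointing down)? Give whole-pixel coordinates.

x = 838 px, y = 255 px

1879/765 > 4/5, so the 4:5 crop keeps the full height 765 and trims width to 765 × 4/5 = 612.00 px.
Left offset = (1879 − 612.00)/2 = 633.50 px; top offset = 0.
Top-left is one-third across and one-third down within the crop:
x = 633.50 + 1 × 612.00/3 ≈ 838; y = 0.00 + 1 × 765.00/3 ≈ 255.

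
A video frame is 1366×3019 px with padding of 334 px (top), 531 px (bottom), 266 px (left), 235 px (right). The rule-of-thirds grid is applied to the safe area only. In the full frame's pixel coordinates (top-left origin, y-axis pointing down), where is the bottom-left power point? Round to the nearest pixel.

(554, 1770)

Content width = 1366 − 266 − 235 = 865 px; content height = 3019 − 334 − 531 = 2154 px.
Bottom-left is one-third across and two-thirds down within the safe area.
x = 266 + 1 × 865/3 = 266 + 288.33 ≈ 554
y = 334 + 2 × 2154/3 = 334 + 1436.00 ≈ 1770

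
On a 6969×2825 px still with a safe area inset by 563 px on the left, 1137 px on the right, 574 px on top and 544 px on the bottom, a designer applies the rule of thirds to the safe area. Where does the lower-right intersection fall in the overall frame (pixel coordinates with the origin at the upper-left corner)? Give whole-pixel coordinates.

x = 4076 px, y = 1712 px

Content width = 6969 − 563 − 1137 = 5269 px; content height = 2825 − 574 − 544 = 1707 px.
Lower-right is two-thirds across and two-thirds down within the safe area.
x = 563 + 2 × 5269/3 = 563 + 3512.67 ≈ 4076
y = 574 + 2 × 1707/3 = 574 + 1138.00 ≈ 1712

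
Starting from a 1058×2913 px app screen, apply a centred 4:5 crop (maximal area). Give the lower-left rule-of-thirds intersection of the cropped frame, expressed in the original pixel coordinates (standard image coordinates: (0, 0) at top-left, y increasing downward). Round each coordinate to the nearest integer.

x = 353 px, y = 1677 px

1058/2913 < 4/5, so the 4:5 crop keeps the full width 1058 and trims height to 1058 × 5/4 = 1322.50 px.
Top offset = (2913 − 1322.50)/2 = 795.25 px; left offset = 0.
Lower-left is one-third across and two-thirds down within the crop:
x = 0.00 + 1 × 1058.00/3 ≈ 353; y = 795.25 + 2 × 1322.50/3 ≈ 1677.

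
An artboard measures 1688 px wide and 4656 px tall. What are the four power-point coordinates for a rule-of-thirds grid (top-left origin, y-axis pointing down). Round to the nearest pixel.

(563, 1552), (1125, 1552), (563, 3104), (1125, 3104)

One third of 1688 is 562.67; one third of 4656 is 1552.
Vertical third lines at x = 563 and x = 1125; horizontal third lines at y = 1552 and y = 3104.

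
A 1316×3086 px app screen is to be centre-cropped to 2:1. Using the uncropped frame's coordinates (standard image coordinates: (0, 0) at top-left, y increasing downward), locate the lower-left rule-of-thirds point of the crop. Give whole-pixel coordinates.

1316/3086 < 2/1, so the 2:1 crop keeps the full width 1316 and trims height to 1316 × 1/2 = 658.00 px.
Top offset = (3086 − 658.00)/2 = 1214.00 px; left offset = 0.
Lower-left is one-third across and two-thirds down within the crop:
x = 0.00 + 1 × 1316.00/3 ≈ 439; y = 1214.00 + 2 × 658.00/3 ≈ 1653.

x = 439 px, y = 1653 px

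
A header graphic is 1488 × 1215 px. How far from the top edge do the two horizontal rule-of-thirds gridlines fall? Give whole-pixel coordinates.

1215 / 3 = 405, so the horizontal lines sit at one and two thirds of 1215.

405 px and 810 px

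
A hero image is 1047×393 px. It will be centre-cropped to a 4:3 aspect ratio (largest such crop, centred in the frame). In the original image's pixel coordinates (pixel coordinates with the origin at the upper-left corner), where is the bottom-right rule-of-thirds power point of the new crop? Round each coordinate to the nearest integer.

1047/393 > 4/3, so the 4:3 crop keeps the full height 393 and trims width to 393 × 4/3 = 524.00 px.
Left offset = (1047 − 524.00)/2 = 261.50 px; top offset = 0.
Bottom-right is two-thirds across and two-thirds down within the crop:
x = 261.50 + 2 × 524.00/3 ≈ 611; y = 0.00 + 2 × 393.00/3 ≈ 262.

(611, 262)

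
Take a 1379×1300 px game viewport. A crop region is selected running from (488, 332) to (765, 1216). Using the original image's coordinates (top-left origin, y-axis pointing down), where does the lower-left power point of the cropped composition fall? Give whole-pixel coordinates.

(580, 921)

Crop width = 765 − 488 = 277 px; one third is 92.33 px.
Crop height = 1216 − 332 = 884 px; one third is 294.67 px.
The lower-left point is one-third across and two-thirds down within the crop:
x = 488 + 1 × 92.33 ≈ 580; y = 332 + 2 × 294.67 ≈ 921.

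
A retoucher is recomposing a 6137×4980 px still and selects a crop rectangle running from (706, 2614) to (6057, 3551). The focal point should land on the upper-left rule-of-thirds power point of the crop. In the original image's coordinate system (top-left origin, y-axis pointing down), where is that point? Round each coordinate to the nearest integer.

(2490, 2926)

Crop width = 6057 − 706 = 5351 px; one third is 1783.67 px.
Crop height = 3551 − 2614 = 937 px; one third is 312.33 px.
The upper-left point is one-third across and one-third down within the crop:
x = 706 + 1 × 1783.67 ≈ 2490; y = 2614 + 1 × 312.33 ≈ 2926.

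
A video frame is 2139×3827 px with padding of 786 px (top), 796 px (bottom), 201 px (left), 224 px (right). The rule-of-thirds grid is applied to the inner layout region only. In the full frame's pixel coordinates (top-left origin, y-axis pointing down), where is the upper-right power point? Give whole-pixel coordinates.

x = 1344 px, y = 1534 px

Content width = 2139 − 201 − 224 = 1714 px; content height = 3827 − 786 − 796 = 2245 px.
Upper-right is two-thirds across and one-third down within the inner layout region.
x = 201 + 2 × 1714/3 = 201 + 1142.67 ≈ 1344
y = 786 + 1 × 2245/3 = 786 + 748.33 ≈ 1534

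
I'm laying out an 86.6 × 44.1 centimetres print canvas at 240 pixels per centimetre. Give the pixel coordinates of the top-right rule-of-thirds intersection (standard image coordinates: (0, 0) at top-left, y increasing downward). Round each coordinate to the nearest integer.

(13856, 3528)

In pixels the canvas is 86.6 × 240 = 20784 wide and 44.1 × 240 = 10584 tall.
The top-right point is two-thirds across and one-third down:
x = 2 × 20784/3 ≈ 13856; y = 1 × 10584/3 ≈ 3528.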